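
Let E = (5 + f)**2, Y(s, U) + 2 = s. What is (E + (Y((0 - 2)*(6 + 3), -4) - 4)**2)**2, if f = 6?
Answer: 485809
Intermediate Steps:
Y(s, U) = -2 + s
E = 121 (E = (5 + 6)**2 = 11**2 = 121)
(E + (Y((0 - 2)*(6 + 3), -4) - 4)**2)**2 = (121 + ((-2 + (0 - 2)*(6 + 3)) - 4)**2)**2 = (121 + ((-2 - 2*9) - 4)**2)**2 = (121 + ((-2 - 18) - 4)**2)**2 = (121 + (-20 - 4)**2)**2 = (121 + (-24)**2)**2 = (121 + 576)**2 = 697**2 = 485809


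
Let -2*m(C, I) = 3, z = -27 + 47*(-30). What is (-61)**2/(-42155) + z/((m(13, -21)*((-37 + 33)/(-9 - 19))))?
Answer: 282687709/42155 ≈ 6705.9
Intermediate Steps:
z = -1437 (z = -27 - 1410 = -1437)
m(C, I) = -3/2 (m(C, I) = -1/2*3 = -3/2)
(-61)**2/(-42155) + z/((m(13, -21)*((-37 + 33)/(-9 - 19)))) = (-61)**2/(-42155) - 1437*(-2*(-9 - 19)/(3*(-37 + 33))) = 3721*(-1/42155) - 1437/((-(-6)/(-28))) = -3721/42155 - 1437/((-(-6)*(-1)/28)) = -3721/42155 - 1437/((-3/2*1/7)) = -3721/42155 - 1437/(-3/14) = -3721/42155 - 1437*(-14/3) = -3721/42155 + 6706 = 282687709/42155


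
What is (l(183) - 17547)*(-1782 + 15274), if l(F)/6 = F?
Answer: -221929908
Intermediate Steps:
l(F) = 6*F
(l(183) - 17547)*(-1782 + 15274) = (6*183 - 17547)*(-1782 + 15274) = (1098 - 17547)*13492 = -16449*13492 = -221929908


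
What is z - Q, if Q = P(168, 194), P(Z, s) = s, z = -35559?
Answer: -35753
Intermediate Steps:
Q = 194
z - Q = -35559 - 1*194 = -35559 - 194 = -35753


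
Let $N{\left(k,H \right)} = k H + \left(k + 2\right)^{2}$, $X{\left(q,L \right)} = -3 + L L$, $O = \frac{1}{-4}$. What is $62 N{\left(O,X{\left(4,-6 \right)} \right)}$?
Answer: $- \frac{2573}{8} \approx -321.63$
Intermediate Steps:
$O = - \frac{1}{4} \approx -0.25$
$X{\left(q,L \right)} = -3 + L^{2}$
$N{\left(k,H \right)} = \left(2 + k\right)^{2} + H k$ ($N{\left(k,H \right)} = H k + \left(2 + k\right)^{2} = \left(2 + k\right)^{2} + H k$)
$62 N{\left(O,X{\left(4,-6 \right)} \right)} = 62 \left(\left(2 - \frac{1}{4}\right)^{2} + \left(-3 + \left(-6\right)^{2}\right) \left(- \frac{1}{4}\right)\right) = 62 \left(\left(\frac{7}{4}\right)^{2} + \left(-3 + 36\right) \left(- \frac{1}{4}\right)\right) = 62 \left(\frac{49}{16} + 33 \left(- \frac{1}{4}\right)\right) = 62 \left(\frac{49}{16} - \frac{33}{4}\right) = 62 \left(- \frac{83}{16}\right) = - \frac{2573}{8}$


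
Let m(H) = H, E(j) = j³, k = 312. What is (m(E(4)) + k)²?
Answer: 141376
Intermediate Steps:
(m(E(4)) + k)² = (4³ + 312)² = (64 + 312)² = 376² = 141376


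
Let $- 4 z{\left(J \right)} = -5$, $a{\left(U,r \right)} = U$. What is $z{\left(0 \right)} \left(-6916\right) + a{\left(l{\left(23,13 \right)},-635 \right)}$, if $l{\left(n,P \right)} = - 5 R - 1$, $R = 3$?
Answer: $-8661$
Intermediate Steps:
$l{\left(n,P \right)} = -16$ ($l{\left(n,P \right)} = \left(-5\right) 3 - 1 = -15 - 1 = -16$)
$z{\left(J \right)} = \frac{5}{4}$ ($z{\left(J \right)} = \left(- \frac{1}{4}\right) \left(-5\right) = \frac{5}{4}$)
$z{\left(0 \right)} \left(-6916\right) + a{\left(l{\left(23,13 \right)},-635 \right)} = \frac{5}{4} \left(-6916\right) - 16 = -8645 - 16 = -8661$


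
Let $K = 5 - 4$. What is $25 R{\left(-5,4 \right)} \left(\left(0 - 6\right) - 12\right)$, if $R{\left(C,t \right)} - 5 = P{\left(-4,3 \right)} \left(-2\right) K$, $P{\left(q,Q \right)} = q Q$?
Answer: $-13050$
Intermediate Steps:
$P{\left(q,Q \right)} = Q q$
$K = 1$ ($K = 5 - 4 = 1$)
$R{\left(C,t \right)} = 29$ ($R{\left(C,t \right)} = 5 + 3 \left(-4\right) \left(-2\right) 1 = 5 + \left(-12\right) \left(-2\right) 1 = 5 + 24 \cdot 1 = 5 + 24 = 29$)
$25 R{\left(-5,4 \right)} \left(\left(0 - 6\right) - 12\right) = 25 \cdot 29 \left(\left(0 - 6\right) - 12\right) = 725 \left(-6 - 12\right) = 725 \left(-18\right) = -13050$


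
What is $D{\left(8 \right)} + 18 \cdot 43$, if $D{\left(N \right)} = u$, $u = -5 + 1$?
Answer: $770$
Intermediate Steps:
$u = -4$
$D{\left(N \right)} = -4$
$D{\left(8 \right)} + 18 \cdot 43 = -4 + 18 \cdot 43 = -4 + 774 = 770$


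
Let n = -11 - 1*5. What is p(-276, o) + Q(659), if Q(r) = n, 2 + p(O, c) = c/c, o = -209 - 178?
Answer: -17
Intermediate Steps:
o = -387
p(O, c) = -1 (p(O, c) = -2 + c/c = -2 + 1 = -1)
n = -16 (n = -11 - 5 = -16)
Q(r) = -16
p(-276, o) + Q(659) = -1 - 16 = -17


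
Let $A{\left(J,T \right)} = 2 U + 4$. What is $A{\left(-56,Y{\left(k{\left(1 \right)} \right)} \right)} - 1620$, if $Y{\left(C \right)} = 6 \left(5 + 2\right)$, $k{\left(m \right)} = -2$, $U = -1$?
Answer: $-1618$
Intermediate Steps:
$Y{\left(C \right)} = 42$ ($Y{\left(C \right)} = 6 \cdot 7 = 42$)
$A{\left(J,T \right)} = 2$ ($A{\left(J,T \right)} = 2 \left(-1\right) + 4 = -2 + 4 = 2$)
$A{\left(-56,Y{\left(k{\left(1 \right)} \right)} \right)} - 1620 = 2 - 1620 = -1618$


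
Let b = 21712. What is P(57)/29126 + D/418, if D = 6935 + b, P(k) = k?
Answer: 208599087/3043667 ≈ 68.535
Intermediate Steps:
D = 28647 (D = 6935 + 21712 = 28647)
P(57)/29126 + D/418 = 57/29126 + 28647/418 = 208599087/3043667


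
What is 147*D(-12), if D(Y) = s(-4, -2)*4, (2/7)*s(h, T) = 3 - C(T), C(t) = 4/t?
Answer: 10290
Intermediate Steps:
s(h, T) = 21/2 - 14/T (s(h, T) = 7*(3 - 4/T)/2 = 21/2 - 14/T)
D(Y) = 70 (D(Y) = (21/2 - 14/(-2))*4 = (21/2 - 14*(-½))*4 = (21/2 + 7)*4 = (35/2)*4 = 70)
147*D(-12) = 147*70 = 10290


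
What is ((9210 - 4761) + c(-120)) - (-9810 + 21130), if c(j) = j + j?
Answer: -7111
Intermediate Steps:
c(j) = 2*j
((9210 - 4761) + c(-120)) - (-9810 + 21130) = ((9210 - 4761) + 2*(-120)) - (-9810 + 21130) = (4449 - 240) - 1*11320 = 4209 - 11320 = -7111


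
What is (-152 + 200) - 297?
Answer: -249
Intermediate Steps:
(-152 + 200) - 297 = 48 - 297 = -249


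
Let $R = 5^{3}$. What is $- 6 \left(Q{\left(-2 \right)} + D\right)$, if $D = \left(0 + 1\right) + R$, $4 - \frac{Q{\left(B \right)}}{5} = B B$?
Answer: $-756$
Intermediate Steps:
$R = 125$
$Q{\left(B \right)} = 20 - 5 B^{2}$ ($Q{\left(B \right)} = 20 - 5 B B = 20 - 5 B^{2}$)
$D = 126$ ($D = \left(0 + 1\right) + 125 = 1 + 125 = 126$)
$- 6 \left(Q{\left(-2 \right)} + D\right) = - 6 \left(\left(20 - 5 \left(-2\right)^{2}\right) + 126\right) = - 6 \left(\left(20 - 20\right) + 126\right) = - 6 \left(0 + 126\right) = \left(-6\right) 126 = -756$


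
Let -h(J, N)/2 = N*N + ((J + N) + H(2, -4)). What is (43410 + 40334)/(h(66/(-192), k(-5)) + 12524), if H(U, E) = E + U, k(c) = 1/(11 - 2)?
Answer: 108532224/16236859 ≈ 6.6843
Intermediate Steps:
k(c) = ⅑ (k(c) = 1/9 = ⅑)
h(J, N) = 4 - 2*J - 2*N - 2*N² (h(J, N) = -2*(N*N + ((J + N) + (-4 + 2))) = -2*(N² + ((J + N) - 2)) = -2*(N² + (-2 + J + N)) = -2*(-2 + J + N + N²) = 4 - 2*J - 2*N - 2*N²)
(43410 + 40334)/(h(66/(-192), k(-5)) + 12524) = (43410 + 40334)/((4 - 132/(-192) - 2*⅑ - 2*(⅑)²) + 12524) = 83744/((4 - 132*(-1)/192 - 2/9 - 2*1/81) + 12524) = 83744/((4 - 2*(-11/32) - 2/9 - 2/81) + 12524) = 83744/((4 + 11/16 - 2/9 - 2/81) + 12524) = 83744/(5755/1296 + 12524) = 83744/(16236859/1296) = 83744*(1296/16236859) = 108532224/16236859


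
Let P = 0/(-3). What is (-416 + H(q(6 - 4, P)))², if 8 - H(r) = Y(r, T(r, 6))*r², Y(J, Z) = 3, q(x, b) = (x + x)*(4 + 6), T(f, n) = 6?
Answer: 27123264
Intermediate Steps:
P = 0 (P = 0*(-⅓) = 0)
q(x, b) = 20*x (q(x, b) = (2*x)*10 = 20*x)
H(r) = 8 - 3*r²
(-416 + H(q(6 - 4, P)))² = (-416 + (8 - 3*400*(6 - 4)²))² = (-416 + (8 - 3*(20*2)²))² = (-416 + (8 - 3*40²))² = (-416 + (8 - 3*1600))² = (-416 + (8 - 4800))² = (-416 - 4792)² = (-5208)² = 27123264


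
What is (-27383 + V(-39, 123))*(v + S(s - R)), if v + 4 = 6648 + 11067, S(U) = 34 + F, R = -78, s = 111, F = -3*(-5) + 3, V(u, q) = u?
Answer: -487096986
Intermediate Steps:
F = 18 (F = 15 + 3 = 18)
S(U) = 52 (S(U) = 34 + 18 = 52)
v = 17711 (v = -4 + (6648 + 11067) = -4 + 17715 = 17711)
(-27383 + V(-39, 123))*(v + S(s - R)) = (-27383 - 39)*(17711 + 52) = -27422*17763 = -487096986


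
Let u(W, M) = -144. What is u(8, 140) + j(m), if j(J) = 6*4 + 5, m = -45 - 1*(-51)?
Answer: -115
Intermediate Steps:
m = 6 (m = -45 + 51 = 6)
j(J) = 29 (j(J) = 24 + 5 = 29)
u(8, 140) + j(m) = -144 + 29 = -115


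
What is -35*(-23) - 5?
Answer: 800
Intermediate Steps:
-35*(-23) - 5 = 805 - 5 = 800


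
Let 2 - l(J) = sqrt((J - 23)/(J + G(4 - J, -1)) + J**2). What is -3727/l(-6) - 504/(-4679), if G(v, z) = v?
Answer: 139558960/463221 + 7454*sqrt(115)/99 ≈ 1108.7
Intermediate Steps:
l(J) = 2 - sqrt(-23/4 + J**2 + J/4) (l(J) = 2 - sqrt((J - 23)/(J + (4 - J)) + J**2) = 2 - sqrt((-23 + J)/4 + J**2) = 2 - sqrt((-23 + J)*(1/4) + J**2) = 2 - sqrt((-23/4 + J/4) + J**2) = 2 - sqrt(-23/4 + J**2 + J/4))
-3727/l(-6) - 504/(-4679) = -3727/(2 - sqrt(-23 - 6 + 4*(-6)**2)/2) - 504/(-4679) = -3727/(2 - sqrt(-23 - 6 + 4*36)/2) - 504*(-1/4679) = -3727/(2 - sqrt(-23 - 6 + 144)/2) + 504/4679 = -3727/(2 - sqrt(115)/2) + 504/4679 = 504/4679 - 3727/(2 - sqrt(115)/2)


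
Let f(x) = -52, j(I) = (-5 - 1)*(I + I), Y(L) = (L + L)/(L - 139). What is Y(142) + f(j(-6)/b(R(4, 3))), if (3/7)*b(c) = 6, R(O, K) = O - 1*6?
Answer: 128/3 ≈ 42.667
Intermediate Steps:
R(O, K) = -6 + O (R(O, K) = O - 6 = -6 + O)
b(c) = 14 (b(c) = (7/3)*6 = 14)
Y(L) = 2*L/(-139 + L) (Y(L) = (2*L)/(-139 + L) = 2*L/(-139 + L))
j(I) = -12*I
Y(142) + f(j(-6)/b(R(4, 3))) = 2*142/(-139 + 142) - 52 = 2*142/3 - 52 = 2*142*(1/3) - 52 = 284/3 - 52 = 128/3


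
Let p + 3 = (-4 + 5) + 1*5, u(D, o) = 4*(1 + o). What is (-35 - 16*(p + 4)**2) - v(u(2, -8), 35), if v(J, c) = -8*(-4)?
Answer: -851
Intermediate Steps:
u(D, o) = 4 + 4*o
p = 3 (p = -3 + ((-4 + 5) + 1*5) = -3 + (1 + 5) = -3 + 6 = 3)
v(J, c) = 32
(-35 - 16*(p + 4)**2) - v(u(2, -8), 35) = (-35 - 16*(3 + 4)**2) - 1*32 = (-35 - 16*7**2) - 32 = (-35 - 16*49) - 32 = (-35 - 784) - 32 = -819 - 32 = -851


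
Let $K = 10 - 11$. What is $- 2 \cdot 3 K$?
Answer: $6$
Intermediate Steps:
$K = -1$
$- 2 \cdot 3 K = - 2 \cdot 3 \left(-1\right) = \left(-2\right) \left(-3\right) = 6$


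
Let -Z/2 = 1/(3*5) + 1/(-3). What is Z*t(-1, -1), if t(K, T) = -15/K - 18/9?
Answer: 104/15 ≈ 6.9333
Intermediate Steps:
t(K, T) = -2 - 15/K (t(K, T) = -15/K - 18*⅑ = -15/K - 2 = -2 - 15/K)
Z = 8/15 (Z = -2*(1/(3*5) + 1/(-3)) = -2*(1/15 + 1*(-⅓)) = -2*(1*(1/15) - ⅓) = -2*(1/15 - ⅓) = -2*(-4/15) = 8/15 ≈ 0.53333)
Z*t(-1, -1) = 8*(-2 - 15/(-1))/15 = 8*(-2 - 15*(-1))/15 = 8*(-2 + 15)/15 = (8/15)*13 = 104/15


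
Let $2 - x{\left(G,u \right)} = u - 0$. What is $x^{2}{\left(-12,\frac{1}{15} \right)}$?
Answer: $\frac{841}{225} \approx 3.7378$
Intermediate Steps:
$x{\left(G,u \right)} = 2 - u$ ($x{\left(G,u \right)} = 2 - \left(u - 0\right) = 2 - \left(u + 0\right) = 2 - u$)
$x^{2}{\left(-12,\frac{1}{15} \right)} = \left(2 - \frac{1}{15}\right)^{2} = \left(\frac{29}{15}\right)^{2} = \frac{841}{225}$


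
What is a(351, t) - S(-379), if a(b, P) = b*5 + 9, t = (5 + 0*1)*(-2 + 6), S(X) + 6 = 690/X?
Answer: 671520/379 ≈ 1771.8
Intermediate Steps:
S(X) = -6 + 690/X
t = 20 (t = (5 + 0)*4 = 5*4 = 20)
a(b, P) = 9 + 5*b (a(b, P) = 5*b + 9 = 9 + 5*b)
a(351, t) - S(-379) = (9 + 5*351) - (-6 + 690/(-379)) = (9 + 1755) - (-6 + 690*(-1/379)) = 1764 - (-6 - 690/379) = 1764 - 1*(-2964/379) = 1764 + 2964/379 = 671520/379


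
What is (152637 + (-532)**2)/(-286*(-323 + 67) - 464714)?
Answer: -435661/391498 ≈ -1.1128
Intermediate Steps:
(152637 + (-532)**2)/(-286*(-323 + 67) - 464714) = (152637 + 283024)/(-286*(-256) - 464714) = 435661/(73216 - 464714) = 435661/(-391498) = 435661*(-1/391498) = -435661/391498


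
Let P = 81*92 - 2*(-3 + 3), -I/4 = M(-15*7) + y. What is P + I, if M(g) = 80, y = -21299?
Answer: 92328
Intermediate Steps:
I = 84876 (I = -4*(80 - 21299) = -4*(-21219) = 84876)
P = 7452 (P = 7452 - 2*0 = 7452 + 0 = 7452)
P + I = 7452 + 84876 = 92328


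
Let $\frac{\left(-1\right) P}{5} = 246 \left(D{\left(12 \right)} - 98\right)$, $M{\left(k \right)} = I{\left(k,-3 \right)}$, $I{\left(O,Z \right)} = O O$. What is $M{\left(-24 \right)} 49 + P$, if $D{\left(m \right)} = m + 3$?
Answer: $130314$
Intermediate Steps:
$I{\left(O,Z \right)} = O^{2}$
$M{\left(k \right)} = k^{2}$
$D{\left(m \right)} = 3 + m$
$P = 102090$ ($P = - 5 \cdot 246 \left(\left(3 + 12\right) - 98\right) = - 5 \cdot 246 \left(15 - 98\right) = - 5 \cdot 246 \left(-83\right) = \left(-5\right) \left(-20418\right) = 102090$)
$M{\left(-24 \right)} 49 + P = \left(-24\right)^{2} \cdot 49 + 102090 = 576 \cdot 49 + 102090 = 28224 + 102090 = 130314$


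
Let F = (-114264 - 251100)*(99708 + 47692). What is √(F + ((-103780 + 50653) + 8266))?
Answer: I*√53854698461 ≈ 2.3207e+5*I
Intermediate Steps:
F = -53854653600 (F = -365364*147400 = -53854653600)
√(F + ((-103780 + 50653) + 8266)) = √(-53854653600 + ((-103780 + 50653) + 8266)) = √(-53854653600 + (-53127 + 8266)) = √(-53854653600 - 44861) = √(-53854698461) = I*√53854698461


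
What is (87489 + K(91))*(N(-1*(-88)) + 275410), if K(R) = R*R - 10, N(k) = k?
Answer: 26381688480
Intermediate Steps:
K(R) = -10 + R² (K(R) = R² - 10 = -10 + R²)
(87489 + K(91))*(N(-1*(-88)) + 275410) = (87489 + (-10 + 91²))*(-1*(-88) + 275410) = (87489 + (-10 + 8281))*(88 + 275410) = (87489 + 8271)*275498 = 95760*275498 = 26381688480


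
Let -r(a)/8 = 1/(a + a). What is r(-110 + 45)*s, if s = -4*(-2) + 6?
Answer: 56/65 ≈ 0.86154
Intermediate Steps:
s = 14 (s = 8 + 6 = 14)
r(a) = -4/a (r(a) = -8/(a + a) = -8*1/(2*a) = -4/a)
r(-110 + 45)*s = -4/(-110 + 45)*14 = -4/(-65)*14 = -4*(-1/65)*14 = (4/65)*14 = 56/65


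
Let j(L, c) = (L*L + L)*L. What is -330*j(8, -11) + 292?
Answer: -189788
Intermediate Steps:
j(L, c) = L*(L + L²) (j(L, c) = (L² + L)*L = (L + L²)*L = L*(L + L²))
-330*j(8, -11) + 292 = -330*8²*(1 + 8) + 292 = -21120*9 + 292 = -330*576 + 292 = -190080 + 292 = -189788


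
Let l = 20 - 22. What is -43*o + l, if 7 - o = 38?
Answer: 1331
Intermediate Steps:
o = -31 (o = 7 - 1*38 = 7 - 38 = -31)
l = -2
-43*o + l = -43*(-31) - 2 = 1333 - 2 = 1331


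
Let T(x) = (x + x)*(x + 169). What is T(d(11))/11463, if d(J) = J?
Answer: 1320/3821 ≈ 0.34546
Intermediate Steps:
T(x) = 2*x*(169 + x) (T(x) = (2*x)*(169 + x) = 2*x*(169 + x))
T(d(11))/11463 = (2*11*(169 + 11))/11463 = (2*11*180)*(1/11463) = 3960*(1/11463) = 1320/3821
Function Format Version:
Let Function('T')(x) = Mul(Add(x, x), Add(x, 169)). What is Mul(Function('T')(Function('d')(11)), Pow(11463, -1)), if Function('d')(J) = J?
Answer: Rational(1320, 3821) ≈ 0.34546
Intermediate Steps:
Function('T')(x) = Mul(2, x, Add(169, x)) (Function('T')(x) = Mul(Mul(2, x), Add(169, x)) = Mul(2, x, Add(169, x)))
Mul(Function('T')(Function('d')(11)), Pow(11463, -1)) = Mul(Mul(2, 11, Add(169, 11)), Pow(11463, -1)) = Mul(Mul(2, 11, 180), Rational(1, 11463)) = Mul(3960, Rational(1, 11463)) = Rational(1320, 3821)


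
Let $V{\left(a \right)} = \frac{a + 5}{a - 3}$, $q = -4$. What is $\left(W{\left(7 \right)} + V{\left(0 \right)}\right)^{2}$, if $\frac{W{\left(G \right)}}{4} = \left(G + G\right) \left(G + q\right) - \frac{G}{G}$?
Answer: $\frac{237169}{9} \approx 26352.0$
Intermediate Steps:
$V{\left(a \right)} = \frac{5 + a}{-3 + a}$
$W{\left(G \right)} = -4 + 8 G \left(-4 + G\right)$ ($W{\left(G \right)} = 4 \left(\left(G + G\right) \left(G - 4\right) - \frac{G}{G}\right) = 4 \left(2 G \left(-4 + G\right) - 1\right) = 4 \left(-1 + 2 G \left(-4 + G\right)\right) = -4 + 8 G \left(-4 + G\right)$)
$\left(W{\left(7 \right)} + V{\left(0 \right)}\right)^{2} = \left(\left(-4 - 224 + 8 \cdot 7^{2}\right) + \frac{5 + 0}{-3 + 0}\right)^{2} = \left(\left(-4 - 224 + 8 \cdot 49\right) + \frac{1}{-3} \cdot 5\right)^{2} = \left(\left(-4 - 224 + 392\right) - \frac{5}{3}\right)^{2} = \left(164 - \frac{5}{3}\right)^{2} = \left(\frac{487}{3}\right)^{2} = \frac{237169}{9}$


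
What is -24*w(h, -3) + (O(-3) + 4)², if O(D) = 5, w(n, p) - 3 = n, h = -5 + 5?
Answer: 9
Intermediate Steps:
h = 0
w(n, p) = 3 + n
-24*w(h, -3) + (O(-3) + 4)² = -24*(3 + 0) + (5 + 4)² = -24*3 + 9² = -72 + 81 = 9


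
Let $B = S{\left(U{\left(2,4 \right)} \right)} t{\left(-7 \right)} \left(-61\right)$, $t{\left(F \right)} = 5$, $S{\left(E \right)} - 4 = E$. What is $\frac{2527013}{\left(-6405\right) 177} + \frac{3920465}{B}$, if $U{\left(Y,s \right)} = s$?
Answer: $- \frac{14592584509}{9069480} \approx -1609.0$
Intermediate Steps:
$S{\left(E \right)} = 4 + E$
$B = -2440$ ($B = \left(4 + 4\right) 5 \left(-61\right) = 8 \cdot 5 \left(-61\right) = 40 \left(-61\right) = -2440$)
$\frac{2527013}{\left(-6405\right) 177} + \frac{3920465}{B} = \frac{2527013}{\left(-6405\right) 177} + \frac{3920465}{-2440} = \frac{2527013}{-1133685} + 3920465 \left(- \frac{1}{2440}\right) = 2527013 \left(- \frac{1}{1133685}\right) - \frac{784093}{488} = - \frac{2527013}{1133685} - \frac{784093}{488} = - \frac{14592584509}{9069480}$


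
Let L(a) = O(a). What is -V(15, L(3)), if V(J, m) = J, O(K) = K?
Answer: -15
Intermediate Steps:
L(a) = a
-V(15, L(3)) = -1*15 = -15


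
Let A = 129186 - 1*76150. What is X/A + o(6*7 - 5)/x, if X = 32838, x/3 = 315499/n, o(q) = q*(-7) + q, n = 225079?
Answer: -11797285031/226118986 ≈ -52.173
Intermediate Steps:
o(q) = -6*q (o(q) = -7*q + q = -6*q)
A = 53036 (A = 129186 - 76150 = 53036)
x = 946497/225079 (x = 3*(315499/225079) = 946497/225079 ≈ 4.2052)
X/A + o(6*7 - 5)/x = 32838/53036 + (-6*(6*7 - 5))/(946497/225079) = 32838*(1/53036) - 6*(42 - 5)*(225079/946497) = 16419/26518 - 6*37*(225079/946497) = 16419/26518 - 222*225079/946497 = 16419/26518 - 450158/8527 = -11797285031/226118986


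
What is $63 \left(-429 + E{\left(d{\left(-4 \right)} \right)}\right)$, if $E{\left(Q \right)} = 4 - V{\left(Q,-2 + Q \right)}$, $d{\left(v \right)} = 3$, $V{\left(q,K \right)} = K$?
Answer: $-26838$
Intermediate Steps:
$E{\left(Q \right)} = 6 - Q$ ($E{\left(Q \right)} = 4 - \left(-2 + Q\right) = 6 - Q$)
$63 \left(-429 + E{\left(d{\left(-4 \right)} \right)}\right) = 63 \left(-429 + \left(6 - 3\right)\right) = 63 \left(-429 + 3\right) = 63 \left(-426\right) = -26838$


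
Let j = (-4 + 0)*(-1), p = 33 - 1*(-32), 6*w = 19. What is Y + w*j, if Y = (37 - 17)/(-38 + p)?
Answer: 362/27 ≈ 13.407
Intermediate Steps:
w = 19/6 (w = (⅙)*19 = 19/6 ≈ 3.1667)
p = 65 (p = 33 + 32 = 65)
Y = 20/27 (Y = (37 - 17)/(-38 + 65) = 20/27 ≈ 0.74074)
j = 4 (j = -4*(-1) = 4)
Y + w*j = 20/27 + (19/6)*4 = 20/27 + 38/3 = 362/27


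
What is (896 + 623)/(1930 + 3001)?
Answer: 1519/4931 ≈ 0.30805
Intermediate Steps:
(896 + 623)/(1930 + 3001) = 1519/4931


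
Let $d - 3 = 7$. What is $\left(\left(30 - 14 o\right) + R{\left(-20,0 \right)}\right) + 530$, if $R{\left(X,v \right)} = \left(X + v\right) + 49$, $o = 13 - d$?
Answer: $547$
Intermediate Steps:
$d = 10$ ($d = 3 + 7 = 10$)
$o = 3$ ($o = 13 - 10 = 3$)
$R{\left(X,v \right)} = 49 + X + v$
$\left(\left(30 - 14 o\right) + R{\left(-20,0 \right)}\right) + 530 = \left(\left(30 - 42\right) + \left(49 - 20 + 0\right)\right) + 530 = \left(\left(30 - 42\right) + 29\right) + 530 = \left(-12 + 29\right) + 530 = 17 + 530 = 547$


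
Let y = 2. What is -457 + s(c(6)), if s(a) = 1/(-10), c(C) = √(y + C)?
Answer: -4571/10 ≈ -457.10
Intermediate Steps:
c(C) = √(2 + C)
s(a) = -⅒
-457 + s(c(6)) = -457 - ⅒ = -4571/10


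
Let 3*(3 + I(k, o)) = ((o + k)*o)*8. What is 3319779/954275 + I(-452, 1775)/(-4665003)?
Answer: 452900997722/211985511325 ≈ 2.1365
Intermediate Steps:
I(k, o) = -3 + 8*o*(k + o)/3 (I(k, o) = -3 + (((o + k)*o)*8)/3 = -3 + (((k + o)*o)*8)/3 = -3 + ((o*(k + o))*8)/3 = -3 + (8*o*(k + o))/3 = -3 + 8*o*(k + o)/3)
3319779/954275 + I(-452, 1775)/(-4665003) = 3319779/954275 + (-3 + (8/3)*1775² + (8/3)*(-452)*1775)/(-4665003) = 3319779*(1/954275) + (-3 + (8/3)*3150625 - 6418400/3)*(-1/4665003) = 3319779/954275 + (-3 + 25205000/3 - 6418400/3)*(-1/4665003) = 3319779/954275 + 6262197*(-1/4665003) = 3319779/954275 - 2087399/1555001 = 452900997722/211985511325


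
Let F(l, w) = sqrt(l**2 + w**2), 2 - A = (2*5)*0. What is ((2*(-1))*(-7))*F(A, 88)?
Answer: 28*sqrt(1937) ≈ 1232.3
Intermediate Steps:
A = 2 (A = 2 - 2*5*0 = 2 - 10*0 = 2 - 1*0 = 2 + 0 = 2)
((2*(-1))*(-7))*F(A, 88) = ((2*(-1))*(-7))*sqrt(2**2 + 88**2) = (-2*(-7))*sqrt(4 + 7744) = 14*sqrt(7748) = 14*(2*sqrt(1937)) = 28*sqrt(1937)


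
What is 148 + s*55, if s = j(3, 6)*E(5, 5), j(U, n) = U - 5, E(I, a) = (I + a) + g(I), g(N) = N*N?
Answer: -3702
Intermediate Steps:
g(N) = N²
E(I, a) = I + a + I² (E(I, a) = (I + a) + I² = I + a + I²)
j(U, n) = -5 + U
s = -70 (s = (-5 + 3)*(5 + 5 + 5²) = -2*(5 + 5 + 25) = -2*35 = -70)
148 + s*55 = 148 - 70*55 = 148 - 3850 = -3702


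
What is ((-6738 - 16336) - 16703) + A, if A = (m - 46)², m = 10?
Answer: -38481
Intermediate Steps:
A = 1296 (A = (10 - 46)² = (-36)² = 1296)
((-6738 - 16336) - 16703) + A = ((-6738 - 16336) - 16703) + 1296 = (-23074 - 16703) + 1296 = -39777 + 1296 = -38481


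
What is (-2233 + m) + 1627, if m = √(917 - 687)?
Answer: -606 + √230 ≈ -590.83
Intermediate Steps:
m = √230 ≈ 15.166
(-2233 + m) + 1627 = (-2233 + √230) + 1627 = -606 + √230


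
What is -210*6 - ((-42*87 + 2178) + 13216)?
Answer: -13000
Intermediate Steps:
-210*6 - ((-42*87 + 2178) + 13216) = -1260 - ((-3654 + 2178) + 13216) = -1260 - (-1476 + 13216) = -1260 - 1*11740 = -1260 - 11740 = -13000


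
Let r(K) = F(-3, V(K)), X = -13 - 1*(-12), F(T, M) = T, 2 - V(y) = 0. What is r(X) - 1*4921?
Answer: -4924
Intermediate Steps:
V(y) = 2 (V(y) = 2 - 1*0 = 2 + 0 = 2)
X = -1 (X = -13 + 12 = -1)
r(K) = -3
r(X) - 1*4921 = -3 - 1*4921 = -3 - 4921 = -4924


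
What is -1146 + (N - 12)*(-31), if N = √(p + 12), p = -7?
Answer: -774 - 31*√5 ≈ -843.32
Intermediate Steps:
N = √5 (N = √(-7 + 12) = √5 ≈ 2.2361)
-1146 + (N - 12)*(-31) = -1146 + (√5 - 12)*(-31) = -1146 + (-12 + √5)*(-31) = -1146 + (372 - 31*√5) = -774 - 31*√5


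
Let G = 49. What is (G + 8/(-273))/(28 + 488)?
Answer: 13369/140868 ≈ 0.094904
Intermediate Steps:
(G + 8/(-273))/(28 + 488) = (49 + 8/(-273))/(28 + 488) = (49 + 8*(-1/273))/516 = (49 - 8/273)*(1/516) = (13369/273)*(1/516) = 13369/140868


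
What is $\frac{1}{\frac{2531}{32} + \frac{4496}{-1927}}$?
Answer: $\frac{61664}{4733365} \approx 0.013028$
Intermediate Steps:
$\frac{1}{\frac{2531}{32} + \frac{4496}{-1927}} = \frac{1}{2531 \cdot \frac{1}{32} + 4496 \left(- \frac{1}{1927}\right)} = \frac{1}{\frac{2531}{32} - \frac{4496}{1927}} = \frac{1}{\frac{4733365}{61664}} = \frac{61664}{4733365}$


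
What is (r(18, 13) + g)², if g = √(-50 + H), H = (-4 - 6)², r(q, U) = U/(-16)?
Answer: 12969/256 - 65*√2/8 ≈ 39.170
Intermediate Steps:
r(q, U) = -U/16 (r(q, U) = U*(-1/16) = -U/16)
H = 100 (H = (-10)² = 100)
g = 5*√2 (g = √(-50 + 100) = √50 = 5*√2 ≈ 7.0711)
(r(18, 13) + g)² = (-1/16*13 + 5*√2)² = (-13/16 + 5*√2)²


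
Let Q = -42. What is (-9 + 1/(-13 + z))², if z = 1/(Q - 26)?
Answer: 64529089/783225 ≈ 82.389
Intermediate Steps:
z = -1/68 (z = 1/(-42 - 26) = 1/(-68) = -1/68 ≈ -0.014706)
(-9 + 1/(-13 + z))² = (-9 + 1/(-13 - 1/68))² = (-9 + 1/(-885/68))² = (-9 - 68/885)² = (-8033/885)² = 64529089/783225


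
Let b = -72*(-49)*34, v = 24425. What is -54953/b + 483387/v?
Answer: 56641010399/2929827600 ≈ 19.333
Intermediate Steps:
b = 119952 (b = 3528*34 = 119952)
-54953/b + 483387/v = -54953/119952 + 483387/24425 = 56641010399/2929827600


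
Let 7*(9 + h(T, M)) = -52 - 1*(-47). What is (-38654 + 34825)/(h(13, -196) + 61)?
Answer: -26803/359 ≈ -74.660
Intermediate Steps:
h(T, M) = -68/7 (h(T, M) = -9 + (-52 - 1*(-47))/7 = -9 + (-52 + 47)/7 = -9 + (1/7)*(-5) = -9 - 5/7 = -68/7)
(-38654 + 34825)/(h(13, -196) + 61) = (-38654 + 34825)/(-68/7 + 61) = -3829/359/7 = -3829*7/359 = -26803/359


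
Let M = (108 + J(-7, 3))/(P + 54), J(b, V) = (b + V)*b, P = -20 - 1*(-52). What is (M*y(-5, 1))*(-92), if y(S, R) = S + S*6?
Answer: 218960/43 ≈ 5092.1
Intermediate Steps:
y(S, R) = 7*S (y(S, R) = S + 6*S = 7*S)
P = 32 (P = -20 + 52 = 32)
J(b, V) = b*(V + b) (J(b, V) = (V + b)*b = b*(V + b))
M = 68/43 (M = (108 - 7*(3 - 7))/(32 + 54) = (108 - 7*(-4))/86 = (108 + 28)*(1/86) = 136*(1/86) = 68/43 ≈ 1.5814)
(M*y(-5, 1))*(-92) = (68*(7*(-5))/43)*(-92) = ((68/43)*(-35))*(-92) = -2380/43*(-92) = 218960/43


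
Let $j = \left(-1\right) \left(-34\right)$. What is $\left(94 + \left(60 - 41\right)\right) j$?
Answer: $3842$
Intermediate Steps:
$j = 34$
$\left(94 + \left(60 - 41\right)\right) j = \left(94 + \left(60 - 41\right)\right) 34 = \left(94 + 19\right) 34 = 113 \cdot 34 = 3842$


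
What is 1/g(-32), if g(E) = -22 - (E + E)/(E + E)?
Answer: -1/23 ≈ -0.043478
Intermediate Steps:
g(E) = -23 (g(E) = -22 - 2*E/(2*E) = -22 - 2*E*1/(2*E) = -22 - 1*1 = -22 - 1 = -23)
1/g(-32) = 1/(-23) = -1/23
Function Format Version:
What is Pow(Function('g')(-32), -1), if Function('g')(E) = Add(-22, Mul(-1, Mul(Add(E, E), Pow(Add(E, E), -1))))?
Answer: Rational(-1, 23) ≈ -0.043478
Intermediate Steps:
Function('g')(E) = -23 (Function('g')(E) = Add(-22, Mul(-1, Mul(Mul(2, E), Pow(Mul(2, E), -1)))) = Add(-22, Mul(-1, Mul(Mul(2, E), Mul(Rational(1, 2), Pow(E, -1))))) = Add(-22, Mul(-1, 1)) = Add(-22, -1) = -23)
Pow(Function('g')(-32), -1) = Pow(-23, -1) = Rational(-1, 23)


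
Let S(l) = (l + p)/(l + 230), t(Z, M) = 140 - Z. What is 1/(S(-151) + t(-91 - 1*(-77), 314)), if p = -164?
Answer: 79/11851 ≈ 0.0066661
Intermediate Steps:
S(l) = (-164 + l)/(230 + l) (S(l) = (l - 164)/(l + 230) = (-164 + l)/(230 + l))
1/(S(-151) + t(-91 - 1*(-77), 314)) = 1/((-164 - 151)/(230 - 151) + (140 - (-91 - 1*(-77)))) = 1/(-315/79 + (140 - (-91 + 77))) = 1/((1/79)*(-315) + (140 - 1*(-14))) = 1/(-315/79 + (140 + 14)) = 1/(-315/79 + 154) = 1/(11851/79) = 79/11851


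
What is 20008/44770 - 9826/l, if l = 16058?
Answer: -801497/4857545 ≈ -0.16500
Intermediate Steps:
20008/44770 - 9826/l = 20008/44770 - 9826/16058 = 20008*(1/44770) - 9826*1/16058 = 10004/22385 - 4913/8029 = -801497/4857545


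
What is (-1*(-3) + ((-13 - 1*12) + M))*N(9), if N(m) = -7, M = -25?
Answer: 329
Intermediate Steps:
(-1*(-3) + ((-13 - 1*12) + M))*N(9) = (-1*(-3) + ((-13 - 1*12) - 25))*(-7) = (3 + ((-13 - 12) - 25))*(-7) = (3 + (-25 - 25))*(-7) = (3 - 50)*(-7) = -47*(-7) = 329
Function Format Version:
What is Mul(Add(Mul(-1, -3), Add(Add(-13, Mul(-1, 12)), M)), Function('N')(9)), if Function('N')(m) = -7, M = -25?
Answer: 329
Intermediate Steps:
Mul(Add(Mul(-1, -3), Add(Add(-13, Mul(-1, 12)), M)), Function('N')(9)) = Mul(Add(Mul(-1, -3), Add(Add(-13, Mul(-1, 12)), -25)), -7) = Mul(Add(3, Add(Add(-13, -12), -25)), -7) = Mul(Add(3, Add(-25, -25)), -7) = Mul(Add(3, -50), -7) = Mul(-47, -7) = 329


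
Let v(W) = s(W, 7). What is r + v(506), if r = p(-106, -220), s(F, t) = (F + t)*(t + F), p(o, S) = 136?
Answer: 263305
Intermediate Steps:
s(F, t) = (F + t)² (s(F, t) = (F + t)*(F + t) = (F + t)²)
v(W) = (7 + W)² (v(W) = (W + 7)² = (7 + W)²)
r = 136
r + v(506) = 136 + (7 + 506)² = 136 + 513² = 136 + 263169 = 263305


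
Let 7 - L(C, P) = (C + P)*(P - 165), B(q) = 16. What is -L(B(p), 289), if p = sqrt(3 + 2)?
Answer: 37813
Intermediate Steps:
p = sqrt(5) ≈ 2.2361
L(C, P) = 7 - (-165 + P)*(C + P) (L(C, P) = 7 - (C + P)*(P - 165) = 7 - (C + P)*(-165 + P) = 7 - (-165 + P)*(C + P))
-L(B(p), 289) = -(7 - 1*289**2 + 165*16 + 165*289 - 1*16*289) = -(7 - 1*83521 + 2640 + 47685 - 4624) = -(7 - 83521 + 2640 + 47685 - 4624) = -1*(-37813) = 37813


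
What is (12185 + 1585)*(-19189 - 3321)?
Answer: -309962700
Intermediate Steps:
(12185 + 1585)*(-19189 - 3321) = 13770*(-22510) = -309962700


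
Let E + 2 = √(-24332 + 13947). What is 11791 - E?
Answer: 11793 - I*√10385 ≈ 11793.0 - 101.91*I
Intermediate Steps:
E = -2 + I*√10385 (E = -2 + √(-24332 + 13947) = -2 + √(-10385) = -2 + I*√10385 ≈ -2.0 + 101.91*I)
11791 - E = 11791 - (-2 + I*√10385) = 11791 + (2 - I*√10385) = 11793 - I*√10385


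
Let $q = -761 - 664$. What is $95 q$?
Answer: $-135375$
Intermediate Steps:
$q = -1425$
$95 q = 95 \left(-1425\right) = -135375$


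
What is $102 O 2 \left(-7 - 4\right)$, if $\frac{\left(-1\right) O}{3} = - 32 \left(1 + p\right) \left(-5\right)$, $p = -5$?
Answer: $-4308480$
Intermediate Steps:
$O = 1920$ ($O = - 3 \left(- 32 \left(1 - 5\right) \left(-5\right)\right) = - 3 \left(- 32 \left(\left(-4\right) \left(-5\right)\right)\right) = - 3 \left(\left(-32\right) 20\right) = \left(-3\right) \left(-640\right) = 1920$)
$102 O 2 \left(-7 - 4\right) = 102 \cdot 1920 \cdot 2 \left(-7 - 4\right) = 195840 \cdot 2 \left(-11\right) = 195840 \left(-22\right) = -4308480$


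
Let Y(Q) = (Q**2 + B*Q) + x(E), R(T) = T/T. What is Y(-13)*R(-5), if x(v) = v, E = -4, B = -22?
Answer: 451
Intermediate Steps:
R(T) = 1
Y(Q) = -4 + Q**2 - 22*Q (Y(Q) = (Q**2 - 22*Q) - 4 = -4 + Q**2 - 22*Q)
Y(-13)*R(-5) = (-4 + (-13)**2 - 22*(-13))*1 = (-4 + 169 + 286)*1 = 451*1 = 451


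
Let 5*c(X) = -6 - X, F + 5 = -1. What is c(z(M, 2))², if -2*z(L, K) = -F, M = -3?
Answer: 9/25 ≈ 0.36000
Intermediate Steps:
F = -6 (F = -5 - 1 = -6)
z(L, K) = -3 (z(L, K) = -(-1)*(-6)/2 = -½*6 = -3)
c(X) = -6/5 - X/5 (c(X) = (-6 - X)/5 = -6/5 - X/5)
c(z(M, 2))² = (-6/5 - ⅕*(-3))² = (-6/5 + ⅗)² = (-⅗)² = 9/25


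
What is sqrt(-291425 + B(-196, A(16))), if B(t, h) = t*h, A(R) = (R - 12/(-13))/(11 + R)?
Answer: I*sqrt(3990998505)/117 ≈ 539.95*I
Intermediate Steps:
A(R) = (12/13 + R)/(11 + R) (A(R) = (R - 12*(-1/13))/(11 + R) = (R + 12/13)/(11 + R) = (12/13 + R)/(11 + R))
B(t, h) = h*t
sqrt(-291425 + B(-196, A(16))) = sqrt(-291425 + ((12/13 + 16)/(11 + 16))*(-196)) = sqrt(-291425 + ((220/13)/27)*(-196)) = sqrt(-291425 + ((1/27)*(220/13))*(-196)) = sqrt(-291425 + (220/351)*(-196)) = sqrt(-291425 - 43120/351) = sqrt(-102333295/351) = I*sqrt(3990998505)/117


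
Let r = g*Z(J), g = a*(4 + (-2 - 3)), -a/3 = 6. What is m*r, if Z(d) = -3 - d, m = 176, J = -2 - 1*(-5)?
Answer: -19008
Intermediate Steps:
a = -18 (a = -3*6 = -18)
J = 3 (J = -2 + 5 = 3)
g = 18 (g = -18*(4 + (-2 - 3)) = -18*(4 - 5) = -18*(-1) = 18)
r = -108 (r = 18*(-3 - 1*3) = 18*(-3 - 3) = 18*(-6) = -108)
m*r = 176*(-108) = -19008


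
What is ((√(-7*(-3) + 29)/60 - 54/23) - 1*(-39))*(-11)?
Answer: -9273/23 - 11*√2/12 ≈ -404.47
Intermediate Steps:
((√(-7*(-3) + 29)/60 - 54/23) - 1*(-39))*(-11) = ((√(21 + 29)*(1/60) - 54*1/23) + 39)*(-11) = ((√50*(1/60) - 54/23) + 39)*(-11) = (((5*√2)*(1/60) - 54/23) + 39)*(-11) = ((√2/12 - 54/23) + 39)*(-11) = ((-54/23 + √2/12) + 39)*(-11) = (843/23 + √2/12)*(-11) = -9273/23 - 11*√2/12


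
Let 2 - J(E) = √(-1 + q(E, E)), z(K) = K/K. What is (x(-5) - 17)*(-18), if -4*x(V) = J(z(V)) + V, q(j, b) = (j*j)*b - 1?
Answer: 585/2 - 9*I/2 ≈ 292.5 - 4.5*I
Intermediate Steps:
z(K) = 1
q(j, b) = -1 + b*j² (q(j, b) = j²*b - 1 = b*j² - 1 = -1 + b*j²)
J(E) = 2 - √(-2 + E³) (J(E) = 2 - √(-1 + (-1 + E*E²)) = 2 - √(-1 + (-1 + E³)) = 2 - √(-2 + E³))
x(V) = -½ - V/4 + I/4 (x(V) = -((2 - √(-2 + 1³)) + V)/4 = -((2 - √(-2 + 1)) + V)/4 = -((2 - √(-1)) + V)/4 = -((2 - I) + V)/4 = -(2 + V - I)/4 = -½ - V/4 + I/4)
(x(-5) - 17)*(-18) = ((-½ - ¼*(-5) + I/4) - 17)*(-18) = ((-½ + 5/4 + I/4) - 17)*(-18) = ((¾ + I/4) - 17)*(-18) = (-65/4 + I/4)*(-18) = 585/2 - 9*I/2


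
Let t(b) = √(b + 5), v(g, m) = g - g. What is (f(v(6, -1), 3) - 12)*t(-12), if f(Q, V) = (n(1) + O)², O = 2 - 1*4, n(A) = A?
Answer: -11*I*√7 ≈ -29.103*I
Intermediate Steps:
v(g, m) = 0
O = -2 (O = 2 - 4 = -2)
t(b) = √(5 + b)
f(Q, V) = 1 (f(Q, V) = (1 - 2)² = (-1)² = 1)
(f(v(6, -1), 3) - 12)*t(-12) = (1 - 12)*√(5 - 12) = -11*I*√7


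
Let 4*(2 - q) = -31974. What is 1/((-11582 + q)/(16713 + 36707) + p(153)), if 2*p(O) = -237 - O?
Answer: -106840/20840973 ≈ -0.0051264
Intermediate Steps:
q = 15991/2 (q = 2 - 1/4*(-31974) = 2 + 15987/2 = 15991/2 ≈ 7995.5)
p(O) = -237/2 - O/2 (p(O) = (-237 - O)/2 = -237/2 - O/2)
1/((-11582 + q)/(16713 + 36707) + p(153)) = 1/((-11582 + 15991/2)/(16713 + 36707) + (-237/2 - 1/2*153)) = 1/(-7173/2/53420 + (-237/2 - 153/2)) = 1/(-7173/2*1/53420 - 195) = 1/(-7173/106840 - 195) = 1/(-20840973/106840) = -106840/20840973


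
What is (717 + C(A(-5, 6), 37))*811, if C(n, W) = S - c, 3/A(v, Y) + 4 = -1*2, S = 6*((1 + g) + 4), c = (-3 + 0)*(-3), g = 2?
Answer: 608250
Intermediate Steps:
c = 9 (c = -3*(-3) = 9)
S = 42 (S = 6*((1 + 2) + 4) = 6*(3 + 4) = 6*7 = 42)
A(v, Y) = -½ (A(v, Y) = 3/(-4 - 1*2) = 3/(-4 - 2) = 3/(-6) = 3*(-⅙) = -½)
C(n, W) = 33 (C(n, W) = 42 - 1*9 = 42 - 9 = 33)
(717 + C(A(-5, 6), 37))*811 = (717 + 33)*811 = 750*811 = 608250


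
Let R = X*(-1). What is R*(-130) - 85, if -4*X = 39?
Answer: -2705/2 ≈ -1352.5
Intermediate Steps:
X = -39/4 (X = -¼*39 = -39/4 ≈ -9.7500)
R = 39/4 (R = -39/4*(-1) = 39/4 ≈ 9.7500)
R*(-130) - 85 = (39/4)*(-130) - 85 = -2535/2 - 85 = -2705/2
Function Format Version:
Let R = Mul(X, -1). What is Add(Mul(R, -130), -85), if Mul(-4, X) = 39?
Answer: Rational(-2705, 2) ≈ -1352.5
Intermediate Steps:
X = Rational(-39, 4) (X = Mul(Rational(-1, 4), 39) = Rational(-39, 4) ≈ -9.7500)
R = Rational(39, 4) (R = Mul(Rational(-39, 4), -1) = Rational(39, 4) ≈ 9.7500)
Add(Mul(R, -130), -85) = Add(Mul(Rational(39, 4), -130), -85) = Add(Rational(-2535, 2), -85) = Rational(-2705, 2)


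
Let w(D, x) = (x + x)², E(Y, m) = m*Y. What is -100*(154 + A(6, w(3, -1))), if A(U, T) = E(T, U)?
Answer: -17800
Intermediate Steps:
E(Y, m) = Y*m
w(D, x) = 4*x² (w(D, x) = (2*x)² = 4*x²)
A(U, T) = T*U
-100*(154 + A(6, w(3, -1))) = -100*(154 + (4*(-1)²)*6) = -100*(154 + (4*1)*6) = -100*(154 + 4*6) = -100*(154 + 24) = -100*178 = -17800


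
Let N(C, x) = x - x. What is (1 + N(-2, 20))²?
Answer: 1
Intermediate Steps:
N(C, x) = 0
(1 + N(-2, 20))² = (1 + 0)² = 1² = 1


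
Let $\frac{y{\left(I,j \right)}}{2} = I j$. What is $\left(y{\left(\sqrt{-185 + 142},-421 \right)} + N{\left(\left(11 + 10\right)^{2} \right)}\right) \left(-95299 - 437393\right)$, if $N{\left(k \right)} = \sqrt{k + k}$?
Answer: $- 11186532 \sqrt{2} + 448526664 i \sqrt{43} \approx -1.582 \cdot 10^{7} + 2.9412 \cdot 10^{9} i$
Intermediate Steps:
$N{\left(k \right)} = \sqrt{2} \sqrt{k}$ ($N{\left(k \right)} = \sqrt{2 k} = \sqrt{2} \sqrt{k}$)
$y{\left(I,j \right)} = 2 I j$
$\left(y{\left(\sqrt{-185 + 142},-421 \right)} + N{\left(\left(11 + 10\right)^{2} \right)}\right) \left(-95299 - 437393\right) = \left(2 \sqrt{-185 + 142} \left(-421\right) + \sqrt{2} \sqrt{\left(11 + 10\right)^{2}}\right) \left(-95299 - 437393\right) = \left(2 \sqrt{-43} \left(-421\right) + \sqrt{2} \sqrt{21^{2}}\right) \left(-532692\right) = \left(2 i \sqrt{43} \left(-421\right) + \sqrt{2} \sqrt{441}\right) \left(-532692\right) = \left(- 842 i \sqrt{43} + \sqrt{2} \cdot 21\right) \left(-532692\right) = \left(- 842 i \sqrt{43} + 21 \sqrt{2}\right) \left(-532692\right) = \left(21 \sqrt{2} - 842 i \sqrt{43}\right) \left(-532692\right) = - 11186532 \sqrt{2} + 448526664 i \sqrt{43}$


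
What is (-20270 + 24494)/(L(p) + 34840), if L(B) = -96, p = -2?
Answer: 528/4343 ≈ 0.12157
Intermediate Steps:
(-20270 + 24494)/(L(p) + 34840) = (-20270 + 24494)/(-96 + 34840) = 4224/34744 = 4224*(1/34744) = 528/4343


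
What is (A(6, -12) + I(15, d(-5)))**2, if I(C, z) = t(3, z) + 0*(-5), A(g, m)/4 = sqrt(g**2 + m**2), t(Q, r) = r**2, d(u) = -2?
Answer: 2896 + 192*sqrt(5) ≈ 3325.3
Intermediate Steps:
A(g, m) = 4*sqrt(g**2 + m**2)
I(C, z) = z**2 (I(C, z) = z**2 + 0*(-5) = z**2 + 0 = z**2)
(A(6, -12) + I(15, d(-5)))**2 = (4*sqrt(6**2 + (-12)**2) + (-2)**2)**2 = (4*sqrt(36 + 144) + 4)**2 = (4*sqrt(180) + 4)**2 = (4*(6*sqrt(5)) + 4)**2 = (24*sqrt(5) + 4)**2 = (4 + 24*sqrt(5))**2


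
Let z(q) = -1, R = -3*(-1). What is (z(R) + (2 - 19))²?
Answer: 324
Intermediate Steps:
R = 3
(z(R) + (2 - 19))² = (-1 + (2 - 19))² = (-1 - 17)² = (-18)² = 324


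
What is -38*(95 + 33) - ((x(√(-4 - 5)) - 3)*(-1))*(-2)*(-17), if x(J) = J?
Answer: -4966 + 102*I ≈ -4966.0 + 102.0*I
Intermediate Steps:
-38*(95 + 33) - ((x(√(-4 - 5)) - 3)*(-1))*(-2)*(-17) = -38*(95 + 33) - ((√(-4 - 5) - 3)*(-1))*(-2)*(-17) = -38*128 - ((√(-9) - 3)*(-1))*(-2)*(-17) = -4864 - ((3*I - 3)*(-1))*(-2)*(-17) = -4864 - ((-3 + 3*I)*(-1))*(-2)*(-17) = -4864 - (3 - 3*I)*(-2)*(-17) = -4864 - (-6 + 6*I)*(-17) = -4864 - (102 - 102*I) = -4864 + (-102 + 102*I) = -4966 + 102*I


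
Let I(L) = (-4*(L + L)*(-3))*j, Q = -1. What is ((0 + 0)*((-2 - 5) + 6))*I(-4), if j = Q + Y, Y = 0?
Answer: 0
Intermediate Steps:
j = -1 (j = -1 + 0 = -1)
I(L) = -24*L (I(L) = (-4*(L + L)*(-3))*(-1) = (-8*L*(-3))*(-1) = (24*L)*(-1) = -24*L)
((0 + 0)*((-2 - 5) + 6))*I(-4) = ((0 + 0)*((-2 - 5) + 6))*(-24*(-4)) = (0*(-7 + 6))*96 = (0*(-1))*96 = 0*96 = 0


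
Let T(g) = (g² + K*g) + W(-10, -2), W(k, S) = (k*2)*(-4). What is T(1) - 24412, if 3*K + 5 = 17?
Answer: -24327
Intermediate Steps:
K = 4 (K = -5/3 + (⅓)*17 = -5/3 + 17/3 = 4)
W(k, S) = -8*k (W(k, S) = (2*k)*(-4) = -8*k)
T(g) = 80 + g² + 4*g (T(g) = (g² + 4*g) - 8*(-10) = (g² + 4*g) + 80 = 80 + g² + 4*g)
T(1) - 24412 = (80 + 1² + 4*1) - 24412 = (80 + 1 + 4) - 24412 = 85 - 24412 = -24327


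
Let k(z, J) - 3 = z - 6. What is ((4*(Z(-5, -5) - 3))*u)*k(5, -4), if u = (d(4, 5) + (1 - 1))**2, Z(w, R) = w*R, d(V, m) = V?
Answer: 2816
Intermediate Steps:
Z(w, R) = R*w
k(z, J) = -3 + z (k(z, J) = 3 + (z - 6) = 3 + (-6 + z) = -3 + z)
u = 16 (u = (4 + (1 - 1))**2 = (4 + 0)**2 = 4**2 = 16)
((4*(Z(-5, -5) - 3))*u)*k(5, -4) = ((4*(-5*(-5) - 3))*16)*(-3 + 5) = ((4*(25 - 3))*16)*2 = ((4*22)*16)*2 = (88*16)*2 = 1408*2 = 2816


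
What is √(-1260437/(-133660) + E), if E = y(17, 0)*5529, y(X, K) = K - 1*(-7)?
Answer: √172899348679055/66830 ≈ 196.75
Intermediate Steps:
y(X, K) = 7 + K (y(X, K) = K + 7 = 7 + K)
E = 38703 (E = (7 + 0)*5529 = 7*5529 = 38703)
√(-1260437/(-133660) + E) = √(-1260437/(-133660) + 38703) = √(-1260437*(-1/133660) + 38703) = √(1260437/133660 + 38703) = √(5174303417/133660) = √172899348679055/66830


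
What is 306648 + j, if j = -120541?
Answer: 186107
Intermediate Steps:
306648 + j = 306648 - 120541 = 186107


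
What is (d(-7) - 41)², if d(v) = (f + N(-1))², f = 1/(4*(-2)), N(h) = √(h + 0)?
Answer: 7219713/4096 + 2687*I/128 ≈ 1762.6 + 20.992*I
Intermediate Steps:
N(h) = √h
f = -⅛ (f = 1/(-8) = -⅛ ≈ -0.12500)
d(v) = (-⅛ + I)² (d(v) = (-⅛ + √(-1))² = (-⅛ + I)²)
(d(-7) - 41)² = ((1 - 8*I)²/64 - 41)² = (-41 + (1 - 8*I)²/64)²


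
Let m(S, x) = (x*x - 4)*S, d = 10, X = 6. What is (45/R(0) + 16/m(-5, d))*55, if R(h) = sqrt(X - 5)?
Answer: 14839/6 ≈ 2473.2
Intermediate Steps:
R(h) = 1 (R(h) = sqrt(6 - 5) = sqrt(1) = 1)
m(S, x) = S*(-4 + x**2) (m(S, x) = (x**2 - 4)*S = (-4 + x**2)*S = S*(-4 + x**2))
(45/R(0) + 16/m(-5, d))*55 = (45/1 + 16/((-5*(-4 + 10**2))))*55 = (45*1 + 16/((-5*(-4 + 100))))*55 = (45 + 16/((-5*96)))*55 = (45 + 16/(-480))*55 = (45 + 16*(-1/480))*55 = (45 - 1/30)*55 = (1349/30)*55 = 14839/6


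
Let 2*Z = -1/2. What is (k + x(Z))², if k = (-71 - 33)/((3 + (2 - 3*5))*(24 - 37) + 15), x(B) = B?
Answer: 314721/336400 ≈ 0.93556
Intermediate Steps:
Z = -¼ (Z = (-1/2)/2 = (-1*½)/2 = (½)*(-½) = -¼ ≈ -0.25000)
k = -104/145 (k = -104/((3 + (2 - 15))*(-13) + 15) = -104/((3 - 13)*(-13) + 15) = -104/(-10*(-13) + 15) = -104/(130 + 15) = -104/145 ≈ -0.71724)
(k + x(Z))² = (-104/145 - ¼)² = (-561/580)² = 314721/336400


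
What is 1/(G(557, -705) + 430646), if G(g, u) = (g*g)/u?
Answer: 705/303295181 ≈ 2.3245e-6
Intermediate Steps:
G(g, u) = g²/u
1/(G(557, -705) + 430646) = 1/(557²/(-705) + 430646) = 1/(310249*(-1/705) + 430646) = 1/(-310249/705 + 430646) = 1/(303295181/705) = 705/303295181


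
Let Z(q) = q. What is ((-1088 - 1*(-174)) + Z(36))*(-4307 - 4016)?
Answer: 7307594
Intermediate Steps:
((-1088 - 1*(-174)) + Z(36))*(-4307 - 4016) = ((-1088 - 1*(-174)) + 36)*(-4307 - 4016) = ((-1088 + 174) + 36)*(-8323) = (-914 + 36)*(-8323) = -878*(-8323) = 7307594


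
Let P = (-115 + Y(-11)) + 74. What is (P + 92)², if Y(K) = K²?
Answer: 29584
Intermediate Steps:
P = 80 (P = (-115 + (-11)²) + 74 = (-115 + 121) + 74 = 6 + 74 = 80)
(P + 92)² = (80 + 92)² = 172² = 29584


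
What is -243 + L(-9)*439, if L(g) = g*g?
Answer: 35316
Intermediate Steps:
L(g) = g²
-243 + L(-9)*439 = -243 + (-9)²*439 = -243 + 81*439 = -243 + 35559 = 35316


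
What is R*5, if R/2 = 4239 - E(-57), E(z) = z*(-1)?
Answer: 41820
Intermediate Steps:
E(z) = -z
R = 8364 (R = 2*(4239 - (-1)*(-57)) = 2*(4239 - 1*57) = 2*(4239 - 57) = 2*4182 = 8364)
R*5 = 8364*5 = 41820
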